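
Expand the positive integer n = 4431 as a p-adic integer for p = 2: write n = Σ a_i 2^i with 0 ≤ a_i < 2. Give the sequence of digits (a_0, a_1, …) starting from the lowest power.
(a_0, a_1, …) = (1, 1, 1, 1, 0, 0, 1, 0, 1, 0, 0, 0, 1)

Repeated division by 2 gives the digits low-to-high: 4431 = 1 + 1·2^1 + 1·2^2 + 1·2^3 + 1·2^6 + 1·2^8 + 1·2^12. Digit sequence: (1, 1, 1, 1, 0, 0, 1, 0, 1, 0, 0, 0, 1).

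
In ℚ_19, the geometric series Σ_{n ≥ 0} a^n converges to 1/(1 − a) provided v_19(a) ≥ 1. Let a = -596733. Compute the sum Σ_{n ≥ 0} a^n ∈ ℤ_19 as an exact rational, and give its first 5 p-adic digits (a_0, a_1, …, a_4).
Σ a^n = 1/(1 − a) = 1/596734;  first 5 digits = (1, 0, 0, 8, 14)

v_19(a) = 3 ≥ 1, so the series converges in ℤ_19 to 1/(1 − a) = 1/(1 − (-596733)) = 1/596734. Expand this rational in ℤ_19: compute digits iteratively via d_i = x_i mod 19, x_{i+1} = (x_i − d_i)/19. The first 5 digits are (1, 0, 0, 8, 14).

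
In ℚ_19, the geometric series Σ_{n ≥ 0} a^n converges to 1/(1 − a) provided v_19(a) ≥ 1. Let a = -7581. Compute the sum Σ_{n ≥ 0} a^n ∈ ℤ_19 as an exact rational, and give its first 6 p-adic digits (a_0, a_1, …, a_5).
Σ a^n = 1/(1 − a) = 1/7582;  first 6 digits = (1, 0, 17, 17, 3, 4)

v_19(a) = 2 ≥ 1, so the series converges in ℤ_19 to 1/(1 − a) = 1/(1 − (-7581)) = 1/7582. Expand this rational in ℤ_19: compute digits iteratively via d_i = x_i mod 19, x_{i+1} = (x_i − d_i)/19. The first 6 digits are (1, 0, 17, 17, 3, 4).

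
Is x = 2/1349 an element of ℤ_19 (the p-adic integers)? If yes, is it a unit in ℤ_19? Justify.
x ∉ ℤ_19 (v_19(x) = -1 < 0)

ℤ_19 = {x ∈ ℚ_19 : v_19(x) ≥ 0} and ℤ_19^× = {x ∈ ℤ_19 : v_19(x) = 0}. Here v_19(2/1349) = v_19(num) − v_19(den) = -1; compare against these criteria.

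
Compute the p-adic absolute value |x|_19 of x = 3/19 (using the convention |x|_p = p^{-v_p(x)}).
|3/19|_19 = 19

Step 1 — compute v_19(x) by factoring powers of 19 out of the numerator and denominator: v_19(3/19) = -1. Step 2 — apply |x|_p = p^{-v_p(x)} = 19^{1} = 19.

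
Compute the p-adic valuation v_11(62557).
v_11(62557) = 3

v_11(n) is the largest exponent k such that 11^k divides n. Factor out: 62557 = 11^3 · 47. (Sign doesn't affect v_p.) So v_11(62557) = 3.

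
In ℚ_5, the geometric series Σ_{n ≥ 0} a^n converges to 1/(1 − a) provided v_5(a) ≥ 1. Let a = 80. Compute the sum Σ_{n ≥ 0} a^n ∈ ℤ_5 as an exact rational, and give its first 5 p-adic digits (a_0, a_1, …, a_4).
Σ a^n = 1/(1 − a) = -1/79;  first 5 digits = (1, 1, 4, 2, 0)

v_5(a) = 1 ≥ 1, so the series converges in ℤ_5 to 1/(1 − a) = 1/(1 − 80) = -1/79. Expand this rational in ℤ_5: compute digits iteratively via d_i = x_i mod 5, x_{i+1} = (x_i − d_i)/5. The first 5 digits are (1, 1, 4, 2, 0).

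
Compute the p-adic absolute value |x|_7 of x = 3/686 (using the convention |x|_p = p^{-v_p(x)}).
|3/686|_7 = 343

Step 1 — compute v_7(x) by factoring powers of 7 out of the numerator and denominator: v_7(3/686) = -3. Step 2 — apply |x|_p = p^{-v_p(x)} = 7^{3} = 343.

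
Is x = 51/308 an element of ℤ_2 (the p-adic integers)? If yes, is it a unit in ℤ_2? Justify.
x ∉ ℤ_2 (v_2(x) = -2 < 0)

ℤ_2 = {x ∈ ℚ_2 : v_2(x) ≥ 0} and ℤ_2^× = {x ∈ ℤ_2 : v_2(x) = 0}. Here v_2(51/308) = v_2(num) − v_2(den) = -2; compare against these criteria.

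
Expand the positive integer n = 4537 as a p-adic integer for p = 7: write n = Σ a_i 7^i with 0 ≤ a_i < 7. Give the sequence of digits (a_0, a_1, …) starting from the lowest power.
(a_0, a_1, …) = (1, 4, 1, 6, 1)

Repeated division by 7 gives the digits low-to-high: 4537 = 1 + 4·7^1 + 1·7^2 + 6·7^3 + 1·7^4. Digit sequence: (1, 4, 1, 6, 1).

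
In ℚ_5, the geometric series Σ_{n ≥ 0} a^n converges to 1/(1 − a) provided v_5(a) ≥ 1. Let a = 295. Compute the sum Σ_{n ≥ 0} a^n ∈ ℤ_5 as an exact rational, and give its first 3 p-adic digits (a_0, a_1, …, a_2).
Σ a^n = 1/(1 − a) = -1/294;  first 3 digits = (1, 4, 2)

v_5(a) = 1 ≥ 1, so the series converges in ℤ_5 to 1/(1 − a) = 1/(1 − 295) = -1/294. Expand this rational in ℤ_5: compute digits iteratively via d_i = x_i mod 5, x_{i+1} = (x_i − d_i)/5. The first 3 digits are (1, 4, 2).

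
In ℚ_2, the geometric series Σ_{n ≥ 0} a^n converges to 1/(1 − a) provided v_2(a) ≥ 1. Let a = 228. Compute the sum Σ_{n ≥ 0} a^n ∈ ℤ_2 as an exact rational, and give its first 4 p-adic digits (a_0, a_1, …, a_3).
Σ a^n = 1/(1 − a) = -1/227;  first 4 digits = (1, 0, 1, 0)

v_2(a) = 2 ≥ 1, so the series converges in ℤ_2 to 1/(1 − a) = 1/(1 − 228) = -1/227. Expand this rational in ℤ_2: compute digits iteratively via d_i = x_i mod 2, x_{i+1} = (x_i − d_i)/2. The first 4 digits are (1, 0, 1, 0).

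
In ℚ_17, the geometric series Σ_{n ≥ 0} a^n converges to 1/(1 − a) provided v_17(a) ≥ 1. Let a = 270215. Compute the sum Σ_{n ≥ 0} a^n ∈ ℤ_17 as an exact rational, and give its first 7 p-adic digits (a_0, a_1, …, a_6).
Σ a^n = 1/(1 − a) = -1/270214;  first 7 digits = (1, 0, 0, 4, 3, 0, 16)

v_17(a) = 3 ≥ 1, so the series converges in ℤ_17 to 1/(1 − a) = 1/(1 − 270215) = -1/270214. Expand this rational in ℤ_17: compute digits iteratively via d_i = x_i mod 17, x_{i+1} = (x_i − d_i)/17. The first 7 digits are (1, 0, 0, 4, 3, 0, 16).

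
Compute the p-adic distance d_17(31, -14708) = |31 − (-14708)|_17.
d_17(31, -14708) = 1/4913

Step 1 — x − y = 31 − (-14708) = 14739. Step 2 — v_17(14739) = 3 (factor: 14739 = (17^3 · 3); the sign does not affect v_p). Step 3 — |x − y|_17 = 17^{-3} = 1/4913.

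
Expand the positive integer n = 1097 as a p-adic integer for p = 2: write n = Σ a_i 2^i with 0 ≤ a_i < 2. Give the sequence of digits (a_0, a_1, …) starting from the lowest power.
(a_0, a_1, …) = (1, 0, 0, 1, 0, 0, 1, 0, 0, 0, 1)

Repeated division by 2 gives the digits low-to-high: 1097 = 1 + 1·2^3 + 1·2^6 + 1·2^10. Digit sequence: (1, 0, 0, 1, 0, 0, 1, 0, 0, 0, 1).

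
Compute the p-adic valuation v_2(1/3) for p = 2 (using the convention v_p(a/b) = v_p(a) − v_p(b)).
v_2(1/3) = 0

Factor powers of 2 from the numerator and denominator of the reduced fraction: 1 = 2^0 · 1 and 3 = 2^0 · 3. Apply v_p(a/b) = v_p(a) − v_p(b): v_2(1/3) = 0 − 0 = 0.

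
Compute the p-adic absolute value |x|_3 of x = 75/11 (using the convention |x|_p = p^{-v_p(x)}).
|75/11|_3 = 1/3

Step 1 — compute v_3(x) by factoring powers of 3 out of the numerator and denominator: v_3(75/11) = 1. Step 2 — apply |x|_p = p^{-v_p(x)} = 3^{-1} = 1/3.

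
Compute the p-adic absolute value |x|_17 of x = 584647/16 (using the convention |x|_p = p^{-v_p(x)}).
|584647/16|_17 = 1/83521

Step 1 — compute v_17(x) by factoring powers of 17 out of the numerator and denominator: v_17(584647/16) = 4. Step 2 — apply |x|_p = p^{-v_p(x)} = 17^{-4} = 1/83521.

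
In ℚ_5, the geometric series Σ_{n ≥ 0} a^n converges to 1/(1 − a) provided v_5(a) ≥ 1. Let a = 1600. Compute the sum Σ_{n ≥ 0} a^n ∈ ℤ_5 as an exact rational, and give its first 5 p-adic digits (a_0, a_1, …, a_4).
Σ a^n = 1/(1 − a) = -1/1599;  first 5 digits = (1, 0, 4, 2, 3)

v_5(a) = 2 ≥ 1, so the series converges in ℤ_5 to 1/(1 − a) = 1/(1 − 1600) = -1/1599. Expand this rational in ℤ_5: compute digits iteratively via d_i = x_i mod 5, x_{i+1} = (x_i − d_i)/5. The first 5 digits are (1, 0, 4, 2, 3).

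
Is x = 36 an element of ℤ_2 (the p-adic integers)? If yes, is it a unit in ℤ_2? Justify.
x ∈ ℤ_2 but not a unit; v_2(x) = 2 > 0

ℤ_2 = {x ∈ ℚ_2 : v_2(x) ≥ 0} and ℤ_2^× = {x ∈ ℤ_2 : v_2(x) = 0}. Here v_2(36) = v_2(num) − v_2(den) = 2; compare against these criteria.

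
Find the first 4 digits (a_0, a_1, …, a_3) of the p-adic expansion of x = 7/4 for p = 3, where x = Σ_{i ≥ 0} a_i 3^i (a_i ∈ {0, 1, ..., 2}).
(a_0, …, a_3) = (1, 1, 2, 0)

v_3(7/4) = 0 (numerator and denominator both coprime to 3), so x ∈ ℤ_3^×. Compute digits iteratively via a_i = x_i mod 3, x_{i+1} = (x_i − a_i)/3, with x_0 = x:
  x_0 = 7/4;  a_0 = 1;  x_1 = (x_0 − 1)/3 = 1/4
  x_1 = 1/4;  a_1 = 1;  x_2 = (x_1 − 1)/3 = -1/4
  x_2 = -1/4;  a_2 = 2;  x_3 = (x_2 − 2)/3 = -3/4
  x_3 = -3/4;  a_3 = 0;  x_4 = (x_3 − 0)/3 = -1/4
Digits: (1, 1, 2, 0).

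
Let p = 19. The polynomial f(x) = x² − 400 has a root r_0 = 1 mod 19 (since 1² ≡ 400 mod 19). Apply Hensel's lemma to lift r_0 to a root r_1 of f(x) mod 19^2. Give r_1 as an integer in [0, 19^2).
r_1 = 20 (mod 361)

Hensel's recurrence: r_{i+1} = r_i − f(r_i)·(f′(r_i))^{-1} mod 19^{i+2}, with f′(x) = 2x. Iterate:
  r_0 = 1 (mod 19)
  r_1 = 20 (mod 361)
Final: r_1 = 20, and one checks f(r_1) ≡ 0 mod 19^2.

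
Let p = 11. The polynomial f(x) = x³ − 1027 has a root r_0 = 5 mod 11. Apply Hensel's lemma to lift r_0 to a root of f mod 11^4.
r_3 = 8992 (mod 14641)

Hensel: r_{i+1} = r_i − f(r_i)/f′(r_i) mod 11^{i+2}, where f′(x) = 3x². Iterate:
  r_0 = 5 (mod 11)
  r_1 = 38 (mod 121)
  r_2 = 1006 (mod 1331)
  r_3 = 8992 (mod 14641)
Final: r = 8992 with f(r) ≡ 0 mod 11^4.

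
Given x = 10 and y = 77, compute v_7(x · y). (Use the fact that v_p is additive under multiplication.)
v_7(770) = 1

v_p(x) = 0 (factor: 10 = 7^0 · 10); v_p(y) = 1 (factor: 77 = 7^1 · 11). Additivity: v_p(xy) = v_p(x) + v_p(y) = 0 + 1 = 1. (Direct check: xy = 770 = 7^1 · (110).)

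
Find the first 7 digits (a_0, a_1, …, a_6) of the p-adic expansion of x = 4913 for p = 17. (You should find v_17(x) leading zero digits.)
(a_0, …, a_6) = (0, 0, 0, 1, 0, 0, 0)

v_17(4913) = 3, so a_0 = ... = a_2 = 0. Factor out: x = 17^3 · u with u = 1 a unit in ℤ_17. Expand u iteratively via a_{v+i} = u_i mod 17, u_{i+1} = (u_i − a_{v+i})/17:
  u_0 = 1;  a_3 = 1;  u_1 = (u_0 − 1)/17 = 0
  u_1 = 0;  a_4 = 0;  u_2 = (u_1 − 0)/17 = 0
  u_2 = 0;  a_5 = 0;  u_3 = (u_2 − 0)/17 = 0
  u_3 = 0;  a_6 = 0;  u_4 = (u_3 − 0)/17 = 0
Digits: (0, 0, 0, 1, 0, 0, 0).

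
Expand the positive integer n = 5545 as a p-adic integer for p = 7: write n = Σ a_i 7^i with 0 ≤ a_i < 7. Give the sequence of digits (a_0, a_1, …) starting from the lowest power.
(a_0, a_1, …) = (1, 1, 1, 2, 2)

Repeated division by 7 gives the digits low-to-high: 5545 = 1 + 1·7^1 + 1·7^2 + 2·7^3 + 2·7^4. Digit sequence: (1, 1, 1, 2, 2).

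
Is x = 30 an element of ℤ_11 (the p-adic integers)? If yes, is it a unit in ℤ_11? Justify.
x ∈ ℤ_11^× (unit); v_11(x) = 0

ℤ_11 = {x ∈ ℚ_11 : v_11(x) ≥ 0} and ℤ_11^× = {x ∈ ℤ_11 : v_11(x) = 0}. Here v_11(30) = v_11(num) − v_11(den) = 0; compare against these criteria.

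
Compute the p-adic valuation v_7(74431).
v_7(74431) = 4

v_7(n) is the largest exponent k such that 7^k divides n. Factor out: 74431 = 7^4 · 31. (Sign doesn't affect v_p.) So v_7(74431) = 4.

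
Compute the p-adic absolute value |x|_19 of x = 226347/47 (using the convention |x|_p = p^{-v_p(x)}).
|226347/47|_19 = 1/6859

Step 1 — compute v_19(x) by factoring powers of 19 out of the numerator and denominator: v_19(226347/47) = 3. Step 2 — apply |x|_p = p^{-v_p(x)} = 19^{-3} = 1/6859.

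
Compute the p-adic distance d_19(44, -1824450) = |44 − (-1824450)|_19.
d_19(44, -1824450) = 1/130321

Step 1 — x − y = 44 − (-1824450) = 1824494. Step 2 — v_19(1824494) = 4 (factor: 1824494 = (19^4 · 14); the sign does not affect v_p). Step 3 — |x − y|_19 = 19^{-4} = 1/130321.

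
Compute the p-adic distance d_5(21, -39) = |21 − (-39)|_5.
d_5(21, -39) = 1/5

Step 1 — x − y = 21 − (-39) = 60. Step 2 — v_5(60) = 1 (factor: 60 = (5^1 · 12); the sign does not affect v_p). Step 3 — |x − y|_5 = 5^{-1} = 1/5.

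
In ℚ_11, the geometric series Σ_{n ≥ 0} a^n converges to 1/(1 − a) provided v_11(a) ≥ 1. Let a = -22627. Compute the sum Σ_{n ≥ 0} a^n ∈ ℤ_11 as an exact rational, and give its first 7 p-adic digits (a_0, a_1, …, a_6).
Σ a^n = 1/(1 − a) = 1/22628;  first 7 digits = (1, 0, 0, 5, 9, 10, 2)

v_11(a) = 3 ≥ 1, so the series converges in ℤ_11 to 1/(1 − a) = 1/(1 − (-22627)) = 1/22628. Expand this rational in ℤ_11: compute digits iteratively via d_i = x_i mod 11, x_{i+1} = (x_i − d_i)/11. The first 7 digits are (1, 0, 0, 5, 9, 10, 2).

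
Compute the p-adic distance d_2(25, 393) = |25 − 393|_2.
d_2(25, 393) = 1/16

Step 1 — x − y = 25 − 393 = -368. Step 2 — v_2(-368) = 4 (factor: -368 = −(2^4 · 23); the sign does not affect v_p). Step 3 — |x − y|_2 = 2^{-4} = 1/16.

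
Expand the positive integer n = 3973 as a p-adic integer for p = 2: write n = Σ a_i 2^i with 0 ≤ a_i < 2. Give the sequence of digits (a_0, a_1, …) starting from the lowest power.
(a_0, a_1, …) = (1, 0, 1, 0, 0, 0, 0, 1, 1, 1, 1, 1)

Repeated division by 2 gives the digits low-to-high: 3973 = 1 + 1·2^2 + 1·2^7 + 1·2^8 + 1·2^9 + 1·2^10 + 1·2^11. Digit sequence: (1, 0, 1, 0, 0, 0, 0, 1, 1, 1, 1, 1).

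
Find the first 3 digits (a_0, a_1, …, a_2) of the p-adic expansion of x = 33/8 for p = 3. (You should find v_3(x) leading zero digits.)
(a_0, …, a_2) = (0, 1, 2)

v_3(33/8) = 1, so a_0 = ... = a_0 = 0. Factor out: x = 3^1 · u with u = 11/8 a unit in ℤ_3. Expand u iteratively via a_{v+i} = u_i mod 3, u_{i+1} = (u_i − a_{v+i})/3:
  u_0 = 11/8;  a_1 = 1;  u_1 = (u_0 − 1)/3 = 1/8
  u_1 = 1/8;  a_2 = 2;  u_2 = (u_1 − 2)/3 = -5/8
Digits: (0, 1, 2).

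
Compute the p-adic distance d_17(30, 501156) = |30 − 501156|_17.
d_17(30, 501156) = 1/83521

Step 1 — x − y = 30 − 501156 = -501126. Step 2 — v_17(-501126) = 4 (factor: -501126 = −(17^4 · 6); the sign does not affect v_p). Step 3 — |x − y|_17 = 17^{-4} = 1/83521.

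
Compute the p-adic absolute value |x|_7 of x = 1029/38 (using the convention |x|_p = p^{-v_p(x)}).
|1029/38|_7 = 1/343

Step 1 — compute v_7(x) by factoring powers of 7 out of the numerator and denominator: v_7(1029/38) = 3. Step 2 — apply |x|_p = p^{-v_p(x)} = 7^{-3} = 1/343.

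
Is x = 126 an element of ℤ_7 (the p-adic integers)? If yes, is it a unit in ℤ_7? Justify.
x ∈ ℤ_7 but not a unit; v_7(x) = 1 > 0

ℤ_7 = {x ∈ ℚ_7 : v_7(x) ≥ 0} and ℤ_7^× = {x ∈ ℤ_7 : v_7(x) = 0}. Here v_7(126) = v_7(num) − v_7(den) = 1; compare against these criteria.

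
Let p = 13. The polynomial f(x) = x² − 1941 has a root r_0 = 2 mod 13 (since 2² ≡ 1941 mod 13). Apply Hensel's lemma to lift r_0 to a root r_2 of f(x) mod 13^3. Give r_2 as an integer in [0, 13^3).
r_2 = 1627 (mod 2197)

Hensel's recurrence: r_{i+1} = r_i − f(r_i)·(f′(r_i))^{-1} mod 13^{i+2}, with f′(x) = 2x. Iterate:
  r_0 = 2 (mod 13)
  r_1 = 106 (mod 169)
  r_2 = 1627 (mod 2197)
Final: r_2 = 1627, and one checks f(r_2) ≡ 0 mod 13^3.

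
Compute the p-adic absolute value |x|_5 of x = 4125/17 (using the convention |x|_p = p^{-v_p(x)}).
|4125/17|_5 = 1/125

Step 1 — compute v_5(x) by factoring powers of 5 out of the numerator and denominator: v_5(4125/17) = 3. Step 2 — apply |x|_p = p^{-v_p(x)} = 5^{-3} = 1/125.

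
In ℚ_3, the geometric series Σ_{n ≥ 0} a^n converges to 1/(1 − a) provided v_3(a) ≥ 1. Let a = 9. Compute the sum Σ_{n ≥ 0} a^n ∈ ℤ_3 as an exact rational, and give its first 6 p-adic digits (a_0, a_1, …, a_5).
Σ a^n = 1/(1 − a) = -1/8;  first 6 digits = (1, 0, 1, 0, 1, 0)

v_3(a) = 2 ≥ 1, so the series converges in ℤ_3 to 1/(1 − a) = 1/(1 − 9) = -1/8. Expand this rational in ℤ_3: compute digits iteratively via d_i = x_i mod 3, x_{i+1} = (x_i − d_i)/3. The first 6 digits are (1, 0, 1, 0, 1, 0).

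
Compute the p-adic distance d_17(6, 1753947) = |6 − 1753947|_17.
d_17(6, 1753947) = 1/83521

Step 1 — x − y = 6 − 1753947 = -1753941. Step 2 — v_17(-1753941) = 4 (factor: -1753941 = −(17^4 · 21); the sign does not affect v_p). Step 3 — |x − y|_17 = 17^{-4} = 1/83521.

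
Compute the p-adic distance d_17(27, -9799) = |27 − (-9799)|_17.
d_17(27, -9799) = 1/4913

Step 1 — x − y = 27 − (-9799) = 9826. Step 2 — v_17(9826) = 3 (factor: 9826 = (17^3 · 2); the sign does not affect v_p). Step 3 — |x − y|_17 = 17^{-3} = 1/4913.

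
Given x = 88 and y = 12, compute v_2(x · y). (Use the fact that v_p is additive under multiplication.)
v_2(1056) = 5

v_p(x) = 3 (factor: 88 = 2^3 · 11); v_p(y) = 2 (factor: 12 = 2^2 · 3). Additivity: v_p(xy) = v_p(x) + v_p(y) = 3 + 2 = 5. (Direct check: xy = 1056 = 2^5 · (33).)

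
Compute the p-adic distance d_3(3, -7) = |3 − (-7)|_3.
d_3(3, -7) = 1

Step 1 — x − y = 3 − (-7) = 10. Step 2 — v_3(10) = 0 (factor: 10 = (3^0 · 10); the sign does not affect v_p). Step 3 — |x − y|_3 = 3^{0} = 1.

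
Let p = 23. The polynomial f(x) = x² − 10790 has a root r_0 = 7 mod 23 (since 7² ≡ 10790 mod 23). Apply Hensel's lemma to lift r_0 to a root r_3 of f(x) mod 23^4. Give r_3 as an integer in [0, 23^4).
r_3 = 164802 (mod 279841)

Hensel's recurrence: r_{i+1} = r_i − f(r_i)·(f′(r_i))^{-1} mod 23^{i+2}, with f′(x) = 2x. Iterate:
  r_0 = 7 (mod 23)
  r_1 = 283 (mod 529)
  r_2 = 6631 (mod 12167)
  r_3 = 164802 (mod 279841)
Final: r_3 = 164802, and one checks f(r_3) ≡ 0 mod 23^4.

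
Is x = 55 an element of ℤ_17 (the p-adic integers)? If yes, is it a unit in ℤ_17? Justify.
x ∈ ℤ_17^× (unit); v_17(x) = 0

ℤ_17 = {x ∈ ℚ_17 : v_17(x) ≥ 0} and ℤ_17^× = {x ∈ ℤ_17 : v_17(x) = 0}. Here v_17(55) = v_17(num) − v_17(den) = 0; compare against these criteria.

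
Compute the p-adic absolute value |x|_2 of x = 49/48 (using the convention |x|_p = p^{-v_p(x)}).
|49/48|_2 = 16

Step 1 — compute v_2(x) by factoring powers of 2 out of the numerator and denominator: v_2(49/48) = -4. Step 2 — apply |x|_p = p^{-v_p(x)} = 2^{4} = 16.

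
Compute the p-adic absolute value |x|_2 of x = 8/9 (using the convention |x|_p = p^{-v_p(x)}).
|8/9|_2 = 1/8

Step 1 — compute v_2(x) by factoring powers of 2 out of the numerator and denominator: v_2(8/9) = 3. Step 2 — apply |x|_p = p^{-v_p(x)} = 2^{-3} = 1/8.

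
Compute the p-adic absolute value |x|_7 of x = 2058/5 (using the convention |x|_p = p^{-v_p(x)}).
|2058/5|_7 = 1/343

Step 1 — compute v_7(x) by factoring powers of 7 out of the numerator and denominator: v_7(2058/5) = 3. Step 2 — apply |x|_p = p^{-v_p(x)} = 7^{-3} = 1/343.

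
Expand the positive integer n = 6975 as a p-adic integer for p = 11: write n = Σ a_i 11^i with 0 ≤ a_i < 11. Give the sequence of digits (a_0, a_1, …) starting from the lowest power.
(a_0, a_1, …) = (1, 7, 2, 5)

Repeated division by 11 gives the digits low-to-high: 6975 = 1 + 7·11^1 + 2·11^2 + 5·11^3. Digit sequence: (1, 7, 2, 5).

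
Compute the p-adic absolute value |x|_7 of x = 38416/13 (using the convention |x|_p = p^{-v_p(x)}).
|38416/13|_7 = 1/2401

Step 1 — compute v_7(x) by factoring powers of 7 out of the numerator and denominator: v_7(38416/13) = 4. Step 2 — apply |x|_p = p^{-v_p(x)} = 7^{-4} = 1/2401.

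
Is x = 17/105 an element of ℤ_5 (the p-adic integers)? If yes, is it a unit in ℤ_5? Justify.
x ∉ ℤ_5 (v_5(x) = -1 < 0)

ℤ_5 = {x ∈ ℚ_5 : v_5(x) ≥ 0} and ℤ_5^× = {x ∈ ℤ_5 : v_5(x) = 0}. Here v_5(17/105) = v_5(num) − v_5(den) = -1; compare against these criteria.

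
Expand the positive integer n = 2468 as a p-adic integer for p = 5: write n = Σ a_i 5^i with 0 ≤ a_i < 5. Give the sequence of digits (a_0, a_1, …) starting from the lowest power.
(a_0, a_1, …) = (3, 3, 3, 4, 3)

Repeated division by 5 gives the digits low-to-high: 2468 = 3 + 3·5^1 + 3·5^2 + 4·5^3 + 3·5^4. Digit sequence: (3, 3, 3, 4, 3).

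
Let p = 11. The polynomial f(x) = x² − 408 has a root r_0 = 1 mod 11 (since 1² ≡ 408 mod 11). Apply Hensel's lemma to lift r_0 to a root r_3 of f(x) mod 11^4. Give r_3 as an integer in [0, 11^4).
r_3 = 8614 (mod 14641)

Hensel's recurrence: r_{i+1} = r_i − f(r_i)·(f′(r_i))^{-1} mod 11^{i+2}, with f′(x) = 2x. Iterate:
  r_0 = 1 (mod 11)
  r_1 = 23 (mod 121)
  r_2 = 628 (mod 1331)
  r_3 = 8614 (mod 14641)
Final: r_3 = 8614, and one checks f(r_3) ≡ 0 mod 11^4.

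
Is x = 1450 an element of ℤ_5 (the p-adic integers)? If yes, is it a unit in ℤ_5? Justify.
x ∈ ℤ_5 but not a unit; v_5(x) = 2 > 0

ℤ_5 = {x ∈ ℚ_5 : v_5(x) ≥ 0} and ℤ_5^× = {x ∈ ℤ_5 : v_5(x) = 0}. Here v_5(1450) = v_5(num) − v_5(den) = 2; compare against these criteria.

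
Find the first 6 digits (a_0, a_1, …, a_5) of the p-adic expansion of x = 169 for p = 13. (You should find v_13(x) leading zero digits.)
(a_0, …, a_5) = (0, 0, 1, 0, 0, 0)

v_13(169) = 2, so a_0 = ... = a_1 = 0. Factor out: x = 13^2 · u with u = 1 a unit in ℤ_13. Expand u iteratively via a_{v+i} = u_i mod 13, u_{i+1} = (u_i − a_{v+i})/13:
  u_0 = 1;  a_2 = 1;  u_1 = (u_0 − 1)/13 = 0
  u_1 = 0;  a_3 = 0;  u_2 = (u_1 − 0)/13 = 0
  u_2 = 0;  a_4 = 0;  u_3 = (u_2 − 0)/13 = 0
  u_3 = 0;  a_5 = 0;  u_4 = (u_3 − 0)/13 = 0
Digits: (0, 0, 1, 0, 0, 0).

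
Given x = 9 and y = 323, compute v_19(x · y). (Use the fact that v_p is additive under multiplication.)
v_19(2907) = 1

v_p(x) = 0 (factor: 9 = 19^0 · 9); v_p(y) = 1 (factor: 323 = 19^1 · 17). Additivity: v_p(xy) = v_p(x) + v_p(y) = 0 + 1 = 1. (Direct check: xy = 2907 = 19^1 · (153).)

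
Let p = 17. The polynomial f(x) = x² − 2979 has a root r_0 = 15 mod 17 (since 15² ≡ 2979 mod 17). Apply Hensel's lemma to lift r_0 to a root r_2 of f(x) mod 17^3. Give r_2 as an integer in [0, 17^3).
r_2 = 2361 (mod 4913)

Hensel's recurrence: r_{i+1} = r_i − f(r_i)·(f′(r_i))^{-1} mod 17^{i+2}, with f′(x) = 2x. Iterate:
  r_0 = 15 (mod 17)
  r_1 = 49 (mod 289)
  r_2 = 2361 (mod 4913)
Final: r_2 = 2361, and one checks f(r_2) ≡ 0 mod 17^3.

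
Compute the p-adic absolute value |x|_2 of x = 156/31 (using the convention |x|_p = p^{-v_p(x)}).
|156/31|_2 = 1/4

Step 1 — compute v_2(x) by factoring powers of 2 out of the numerator and denominator: v_2(156/31) = 2. Step 2 — apply |x|_p = p^{-v_p(x)} = 2^{-2} = 1/4.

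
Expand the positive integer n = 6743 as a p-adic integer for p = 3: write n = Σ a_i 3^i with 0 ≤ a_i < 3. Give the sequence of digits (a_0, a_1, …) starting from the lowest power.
(a_0, a_1, …) = (2, 0, 2, 0, 2, 0, 0, 0, 1)

Repeated division by 3 gives the digits low-to-high: 6743 = 2 + 2·3^2 + 2·3^4 + 1·3^8. Digit sequence: (2, 0, 2, 0, 2, 0, 0, 0, 1).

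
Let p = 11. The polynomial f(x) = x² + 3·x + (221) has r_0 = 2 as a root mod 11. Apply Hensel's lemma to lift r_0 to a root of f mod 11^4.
r_3 = 13884 (mod 14641)

Hensel: r_{i+1} = r_i − f(r_i)·(f′(r_i))^{-1} mod 11^{i+2}, f′(x) = 2x + 3. Iterate:
  r_0 = 2 (mod 11)
  r_1 = 90 (mod 121)
  r_2 = 574 (mod 1331)
  r_3 = 13884 (mod 14641)
Final: r = 13884 satisfies f(r) ≡ 0 mod 11^4.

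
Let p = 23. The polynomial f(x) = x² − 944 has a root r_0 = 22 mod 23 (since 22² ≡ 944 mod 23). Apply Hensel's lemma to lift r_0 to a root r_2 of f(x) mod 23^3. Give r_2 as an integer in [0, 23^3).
r_2 = 8785 (mod 12167)

Hensel's recurrence: r_{i+1} = r_i − f(r_i)·(f′(r_i))^{-1} mod 23^{i+2}, with f′(x) = 2x. Iterate:
  r_0 = 22 (mod 23)
  r_1 = 321 (mod 529)
  r_2 = 8785 (mod 12167)
Final: r_2 = 8785, and one checks f(r_2) ≡ 0 mod 23^3.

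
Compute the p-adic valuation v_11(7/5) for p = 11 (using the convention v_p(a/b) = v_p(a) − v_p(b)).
v_11(7/5) = 0

Factor powers of 11 from the numerator and denominator of the reduced fraction: 7 = 11^0 · 7 and 5 = 11^0 · 5. Apply v_p(a/b) = v_p(a) − v_p(b): v_11(7/5) = 0 − 0 = 0.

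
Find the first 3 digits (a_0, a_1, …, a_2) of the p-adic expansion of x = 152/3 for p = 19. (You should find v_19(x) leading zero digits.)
(a_0, …, a_2) = (0, 9, 6)

v_19(152/3) = 1, so a_0 = ... = a_0 = 0. Factor out: x = 19^1 · u with u = 8/3 a unit in ℤ_19. Expand u iteratively via a_{v+i} = u_i mod 19, u_{i+1} = (u_i − a_{v+i})/19:
  u_0 = 8/3;  a_1 = 9;  u_1 = (u_0 − 9)/19 = -1/3
  u_1 = -1/3;  a_2 = 6;  u_2 = (u_1 − 6)/19 = -1/3
Digits: (0, 9, 6).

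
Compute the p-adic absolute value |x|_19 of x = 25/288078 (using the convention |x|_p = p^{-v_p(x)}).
|25/288078|_19 = 6859

Step 1 — compute v_19(x) by factoring powers of 19 out of the numerator and denominator: v_19(25/288078) = -3. Step 2 — apply |x|_p = p^{-v_p(x)} = 19^{3} = 6859.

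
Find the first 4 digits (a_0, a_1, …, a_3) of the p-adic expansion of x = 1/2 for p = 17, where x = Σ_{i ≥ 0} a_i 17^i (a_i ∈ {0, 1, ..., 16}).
(a_0, …, a_3) = (9, 8, 8, 8)

v_17(1/2) = 0 (numerator and denominator both coprime to 17), so x ∈ ℤ_17^×. Compute digits iteratively via a_i = x_i mod 17, x_{i+1} = (x_i − a_i)/17, with x_0 = x:
  x_0 = 1/2;  a_0 = 9;  x_1 = (x_0 − 9)/17 = -1/2
  x_1 = -1/2;  a_1 = 8;  x_2 = (x_1 − 8)/17 = -1/2
  x_2 = -1/2;  a_2 = 8;  x_3 = (x_2 − 8)/17 = -1/2
  x_3 = -1/2;  a_3 = 8;  x_4 = (x_3 − 8)/17 = -1/2
Digits: (9, 8, 8, 8).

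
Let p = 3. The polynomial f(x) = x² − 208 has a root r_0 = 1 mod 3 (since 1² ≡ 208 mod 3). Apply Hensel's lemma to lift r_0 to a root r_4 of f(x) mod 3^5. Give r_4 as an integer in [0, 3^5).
r_4 = 64 (mod 243)

Hensel's recurrence: r_{i+1} = r_i − f(r_i)·(f′(r_i))^{-1} mod 3^{i+2}, with f′(x) = 2x. Iterate:
  r_0 = 1 (mod 3)
  r_1 = 1 (mod 9)
  r_2 = 10 (mod 27)
  r_3 = 64 (mod 81)
  r_4 = 64 (mod 243)
Final: r_4 = 64, and one checks f(r_4) ≡ 0 mod 3^5.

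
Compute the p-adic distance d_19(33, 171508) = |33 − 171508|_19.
d_19(33, 171508) = 1/6859

Step 1 — x − y = 33 − 171508 = -171475. Step 2 — v_19(-171475) = 3 (factor: -171475 = −(19^3 · 25); the sign does not affect v_p). Step 3 — |x − y|_19 = 19^{-3} = 1/6859.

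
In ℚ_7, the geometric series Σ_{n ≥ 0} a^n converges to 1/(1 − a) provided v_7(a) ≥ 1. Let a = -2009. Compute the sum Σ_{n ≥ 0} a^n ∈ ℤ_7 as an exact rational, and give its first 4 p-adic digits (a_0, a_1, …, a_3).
Σ a^n = 1/(1 − a) = 1/2010;  first 4 digits = (1, 0, 1, 1)

v_7(a) = 2 ≥ 1, so the series converges in ℤ_7 to 1/(1 − a) = 1/(1 − (-2009)) = 1/2010. Expand this rational in ℤ_7: compute digits iteratively via d_i = x_i mod 7, x_{i+1} = (x_i − d_i)/7. The first 4 digits are (1, 0, 1, 1).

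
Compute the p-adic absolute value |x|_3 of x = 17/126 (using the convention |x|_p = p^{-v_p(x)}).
|17/126|_3 = 9

Step 1 — compute v_3(x) by factoring powers of 3 out of the numerator and denominator: v_3(17/126) = -2. Step 2 — apply |x|_p = p^{-v_p(x)} = 3^{2} = 9.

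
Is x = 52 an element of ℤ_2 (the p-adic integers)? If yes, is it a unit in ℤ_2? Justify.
x ∈ ℤ_2 but not a unit; v_2(x) = 2 > 0

ℤ_2 = {x ∈ ℚ_2 : v_2(x) ≥ 0} and ℤ_2^× = {x ∈ ℤ_2 : v_2(x) = 0}. Here v_2(52) = v_2(num) − v_2(den) = 2; compare against these criteria.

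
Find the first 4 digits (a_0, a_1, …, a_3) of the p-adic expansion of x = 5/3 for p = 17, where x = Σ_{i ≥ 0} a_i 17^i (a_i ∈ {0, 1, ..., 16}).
(a_0, …, a_3) = (13, 5, 11, 5)

v_17(5/3) = 0 (numerator and denominator both coprime to 17), so x ∈ ℤ_17^×. Compute digits iteratively via a_i = x_i mod 17, x_{i+1} = (x_i − a_i)/17, with x_0 = x:
  x_0 = 5/3;  a_0 = 13;  x_1 = (x_0 − 13)/17 = -2/3
  x_1 = -2/3;  a_1 = 5;  x_2 = (x_1 − 5)/17 = -1/3
  x_2 = -1/3;  a_2 = 11;  x_3 = (x_2 − 11)/17 = -2/3
  x_3 = -2/3;  a_3 = 5;  x_4 = (x_3 − 5)/17 = -1/3
Digits: (13, 5, 11, 5).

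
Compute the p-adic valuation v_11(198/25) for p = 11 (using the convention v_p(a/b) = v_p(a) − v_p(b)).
v_11(198/25) = 1

Factor powers of 11 from the numerator and denominator of the reduced fraction: 198 = 11^1 · 18 and 25 = 11^0 · 25. Apply v_p(a/b) = v_p(a) − v_p(b): v_11(198/25) = 1 − 0 = 1.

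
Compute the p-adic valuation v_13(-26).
v_13(-26) = 1

v_13(n) is the largest exponent k such that 13^k divides n. Factor out: -26 = -13^1 · 2. (Sign doesn't affect v_p.) So v_13(-26) = 1.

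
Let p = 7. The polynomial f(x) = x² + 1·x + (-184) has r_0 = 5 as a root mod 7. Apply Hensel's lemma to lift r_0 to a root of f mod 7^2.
r_1 = 19 (mod 49)

Hensel: r_{i+1} = r_i − f(r_i)·(f′(r_i))^{-1} mod 7^{i+2}, f′(x) = 2x + 1. Iterate:
  r_0 = 5 (mod 7)
  r_1 = 19 (mod 49)
Final: r = 19 satisfies f(r) ≡ 0 mod 7^2.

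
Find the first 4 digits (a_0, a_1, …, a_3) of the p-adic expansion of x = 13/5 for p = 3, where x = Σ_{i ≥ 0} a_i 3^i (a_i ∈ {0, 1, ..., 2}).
(a_0, …, a_3) = (2, 2, 0, 1)

v_3(13/5) = 0 (numerator and denominator both coprime to 3), so x ∈ ℤ_3^×. Compute digits iteratively via a_i = x_i mod 3, x_{i+1} = (x_i − a_i)/3, with x_0 = x:
  x_0 = 13/5;  a_0 = 2;  x_1 = (x_0 − 2)/3 = 1/5
  x_1 = 1/5;  a_1 = 2;  x_2 = (x_1 − 2)/3 = -3/5
  x_2 = -3/5;  a_2 = 0;  x_3 = (x_2 − 0)/3 = -1/5
  x_3 = -1/5;  a_3 = 1;  x_4 = (x_3 − 1)/3 = -2/5
Digits: (2, 2, 0, 1).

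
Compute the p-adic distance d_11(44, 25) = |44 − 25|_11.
d_11(44, 25) = 1

Step 1 — x − y = 44 − 25 = 19. Step 2 — v_11(19) = 0 (factor: 19 = (11^0 · 19); the sign does not affect v_p). Step 3 — |x − y|_11 = 11^{0} = 1.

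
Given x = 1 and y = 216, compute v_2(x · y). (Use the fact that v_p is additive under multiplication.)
v_2(216) = 3

v_p(x) = 0 (factor: 1 = 2^0 · 1); v_p(y) = 3 (factor: 216 = 2^3 · 27). Additivity: v_p(xy) = v_p(x) + v_p(y) = 0 + 3 = 3. (Direct check: xy = 216 = 2^3 · (27).)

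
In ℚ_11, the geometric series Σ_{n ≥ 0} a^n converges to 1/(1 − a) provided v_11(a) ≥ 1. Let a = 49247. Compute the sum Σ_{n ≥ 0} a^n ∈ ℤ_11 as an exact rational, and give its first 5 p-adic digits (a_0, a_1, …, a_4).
Σ a^n = 1/(1 − a) = -1/49246;  first 5 digits = (1, 0, 0, 4, 3)

v_11(a) = 3 ≥ 1, so the series converges in ℤ_11 to 1/(1 − a) = 1/(1 − 49247) = -1/49246. Expand this rational in ℤ_11: compute digits iteratively via d_i = x_i mod 11, x_{i+1} = (x_i − d_i)/11. The first 5 digits are (1, 0, 0, 4, 3).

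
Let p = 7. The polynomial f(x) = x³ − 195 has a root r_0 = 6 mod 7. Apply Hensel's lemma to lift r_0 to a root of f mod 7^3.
r_2 = 293 (mod 343)

Hensel: r_{i+1} = r_i − f(r_i)/f′(r_i) mod 7^{i+2}, where f′(x) = 3x². Iterate:
  r_0 = 6 (mod 7)
  r_1 = 48 (mod 49)
  r_2 = 293 (mod 343)
Final: r = 293 with f(r) ≡ 0 mod 7^3.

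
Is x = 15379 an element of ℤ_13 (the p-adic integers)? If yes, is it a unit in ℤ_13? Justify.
x ∈ ℤ_13 but not a unit; v_13(x) = 3 > 0

ℤ_13 = {x ∈ ℚ_13 : v_13(x) ≥ 0} and ℤ_13^× = {x ∈ ℤ_13 : v_13(x) = 0}. Here v_13(15379) = v_13(num) − v_13(den) = 3; compare against these criteria.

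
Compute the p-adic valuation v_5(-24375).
v_5(-24375) = 4

v_5(n) is the largest exponent k such that 5^k divides n. Factor out: -24375 = -5^4 · 39. (Sign doesn't affect v_p.) So v_5(-24375) = 4.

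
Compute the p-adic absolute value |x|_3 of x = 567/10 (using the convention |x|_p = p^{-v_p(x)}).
|567/10|_3 = 1/81

Step 1 — compute v_3(x) by factoring powers of 3 out of the numerator and denominator: v_3(567/10) = 4. Step 2 — apply |x|_p = p^{-v_p(x)} = 3^{-4} = 1/81.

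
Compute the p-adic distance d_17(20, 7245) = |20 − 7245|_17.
d_17(20, 7245) = 1/289

Step 1 — x − y = 20 − 7245 = -7225. Step 2 — v_17(-7225) = 2 (factor: -7225 = −(17^2 · 25); the sign does not affect v_p). Step 3 — |x − y|_17 = 17^{-2} = 1/289.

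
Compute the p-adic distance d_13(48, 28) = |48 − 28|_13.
d_13(48, 28) = 1

Step 1 — x − y = 48 − 28 = 20. Step 2 — v_13(20) = 0 (factor: 20 = (13^0 · 20); the sign does not affect v_p). Step 3 — |x − y|_13 = 13^{0} = 1.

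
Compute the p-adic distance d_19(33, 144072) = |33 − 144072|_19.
d_19(33, 144072) = 1/6859

Step 1 — x − y = 33 − 144072 = -144039. Step 2 — v_19(-144039) = 3 (factor: -144039 = −(19^3 · 21); the sign does not affect v_p). Step 3 — |x − y|_19 = 19^{-3} = 1/6859.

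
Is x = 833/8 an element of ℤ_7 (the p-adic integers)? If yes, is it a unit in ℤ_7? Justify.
x ∈ ℤ_7 but not a unit; v_7(x) = 2 > 0

ℤ_7 = {x ∈ ℚ_7 : v_7(x) ≥ 0} and ℤ_7^× = {x ∈ ℤ_7 : v_7(x) = 0}. Here v_7(833/8) = v_7(num) − v_7(den) = 2; compare against these criteria.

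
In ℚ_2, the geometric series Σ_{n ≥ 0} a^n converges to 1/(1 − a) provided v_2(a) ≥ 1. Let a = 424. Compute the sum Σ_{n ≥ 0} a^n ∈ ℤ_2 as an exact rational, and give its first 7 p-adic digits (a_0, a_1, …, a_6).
Σ a^n = 1/(1 − a) = -1/423;  first 7 digits = (1, 0, 0, 1, 0, 1, 1)

v_2(a) = 3 ≥ 1, so the series converges in ℤ_2 to 1/(1 − a) = 1/(1 − 424) = -1/423. Expand this rational in ℤ_2: compute digits iteratively via d_i = x_i mod 2, x_{i+1} = (x_i − d_i)/2. The first 7 digits are (1, 0, 0, 1, 0, 1, 1).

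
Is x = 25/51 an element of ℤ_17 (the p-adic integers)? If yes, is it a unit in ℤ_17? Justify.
x ∉ ℤ_17 (v_17(x) = -1 < 0)

ℤ_17 = {x ∈ ℚ_17 : v_17(x) ≥ 0} and ℤ_17^× = {x ∈ ℤ_17 : v_17(x) = 0}. Here v_17(25/51) = v_17(num) − v_17(den) = -1; compare against these criteria.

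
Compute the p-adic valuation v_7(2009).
v_7(2009) = 2

v_7(n) is the largest exponent k such that 7^k divides n. Factor out: 2009 = 7^2 · 41. (Sign doesn't affect v_p.) So v_7(2009) = 2.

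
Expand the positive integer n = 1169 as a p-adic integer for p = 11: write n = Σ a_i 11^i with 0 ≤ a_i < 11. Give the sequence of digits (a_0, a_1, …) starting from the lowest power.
(a_0, a_1, …) = (3, 7, 9)

Repeated division by 11 gives the digits low-to-high: 1169 = 3 + 7·11^1 + 9·11^2. Digit sequence: (3, 7, 9).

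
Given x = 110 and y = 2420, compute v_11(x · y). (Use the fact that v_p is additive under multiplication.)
v_11(266200) = 3

v_p(x) = 1 (factor: 110 = 11^1 · 10); v_p(y) = 2 (factor: 2420 = 11^2 · 20). Additivity: v_p(xy) = v_p(x) + v_p(y) = 1 + 2 = 3. (Direct check: xy = 266200 = 11^3 · (200).)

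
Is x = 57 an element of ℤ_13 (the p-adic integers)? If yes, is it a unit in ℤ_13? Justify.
x ∈ ℤ_13^× (unit); v_13(x) = 0

ℤ_13 = {x ∈ ℚ_13 : v_13(x) ≥ 0} and ℤ_13^× = {x ∈ ℤ_13 : v_13(x) = 0}. Here v_13(57) = v_13(num) − v_13(den) = 0; compare against these criteria.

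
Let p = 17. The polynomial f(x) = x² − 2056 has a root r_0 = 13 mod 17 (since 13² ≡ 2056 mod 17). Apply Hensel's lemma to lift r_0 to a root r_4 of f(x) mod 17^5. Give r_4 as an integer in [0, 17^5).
r_4 = 478903 (mod 1419857)

Hensel's recurrence: r_{i+1} = r_i − f(r_i)·(f′(r_i))^{-1} mod 17^{i+2}, with f′(x) = 2x. Iterate:
  r_0 = 13 (mod 17)
  r_1 = 30 (mod 289)
  r_2 = 2342 (mod 4913)
  r_3 = 61298 (mod 83521)
  r_4 = 478903 (mod 1419857)
Final: r_4 = 478903, and one checks f(r_4) ≡ 0 mod 17^5.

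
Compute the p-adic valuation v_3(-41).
v_3(-41) = 0

v_3(n) is the largest exponent k such that 3^k divides n. Factor out: -41 = -3^0 · 41. (Sign doesn't affect v_p.) So v_3(-41) = 0.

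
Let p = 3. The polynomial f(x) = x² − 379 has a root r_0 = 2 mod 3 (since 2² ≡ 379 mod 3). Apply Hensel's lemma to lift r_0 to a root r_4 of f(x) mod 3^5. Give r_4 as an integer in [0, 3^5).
r_4 = 53 (mod 243)

Hensel's recurrence: r_{i+1} = r_i − f(r_i)·(f′(r_i))^{-1} mod 3^{i+2}, with f′(x) = 2x. Iterate:
  r_0 = 2 (mod 3)
  r_1 = 8 (mod 9)
  r_2 = 26 (mod 27)
  r_3 = 53 (mod 81)
  r_4 = 53 (mod 243)
Final: r_4 = 53, and one checks f(r_4) ≡ 0 mod 3^5.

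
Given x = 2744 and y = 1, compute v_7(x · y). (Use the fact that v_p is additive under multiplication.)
v_7(2744) = 3

v_p(x) = 3 (factor: 2744 = 7^3 · 8); v_p(y) = 0 (factor: 1 = 7^0 · 1). Additivity: v_p(xy) = v_p(x) + v_p(y) = 3 + 0 = 3. (Direct check: xy = 2744 = 7^3 · (8).)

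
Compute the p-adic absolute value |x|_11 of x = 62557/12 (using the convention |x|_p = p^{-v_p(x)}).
|62557/12|_11 = 1/1331

Step 1 — compute v_11(x) by factoring powers of 11 out of the numerator and denominator: v_11(62557/12) = 3. Step 2 — apply |x|_p = p^{-v_p(x)} = 11^{-3} = 1/1331.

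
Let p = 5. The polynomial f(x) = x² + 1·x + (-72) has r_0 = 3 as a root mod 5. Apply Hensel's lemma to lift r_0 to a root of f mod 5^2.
r_1 = 8 (mod 25)

Hensel: r_{i+1} = r_i − f(r_i)·(f′(r_i))^{-1} mod 5^{i+2}, f′(x) = 2x + 1. Iterate:
  r_0 = 3 (mod 5)
  r_1 = 8 (mod 25)
Final: r = 8 satisfies f(r) ≡ 0 mod 5^2.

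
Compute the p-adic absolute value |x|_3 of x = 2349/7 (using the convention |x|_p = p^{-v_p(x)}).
|2349/7|_3 = 1/81

Step 1 — compute v_3(x) by factoring powers of 3 out of the numerator and denominator: v_3(2349/7) = 4. Step 2 — apply |x|_p = p^{-v_p(x)} = 3^{-4} = 1/81.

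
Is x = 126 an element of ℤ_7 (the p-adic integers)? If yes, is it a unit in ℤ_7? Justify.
x ∈ ℤ_7 but not a unit; v_7(x) = 1 > 0

ℤ_7 = {x ∈ ℚ_7 : v_7(x) ≥ 0} and ℤ_7^× = {x ∈ ℤ_7 : v_7(x) = 0}. Here v_7(126) = v_7(num) − v_7(den) = 1; compare against these criteria.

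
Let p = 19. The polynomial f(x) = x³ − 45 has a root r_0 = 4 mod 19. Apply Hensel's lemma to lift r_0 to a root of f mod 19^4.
r_3 = 92382 (mod 130321)

Hensel: r_{i+1} = r_i − f(r_i)/f′(r_i) mod 19^{i+2}, where f′(x) = 3x². Iterate:
  r_0 = 4 (mod 19)
  r_1 = 327 (mod 361)
  r_2 = 3215 (mod 6859)
  r_3 = 92382 (mod 130321)
Final: r = 92382 with f(r) ≡ 0 mod 19^4.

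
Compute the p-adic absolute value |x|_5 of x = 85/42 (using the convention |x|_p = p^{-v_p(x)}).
|85/42|_5 = 1/5

Step 1 — compute v_5(x) by factoring powers of 5 out of the numerator and denominator: v_5(85/42) = 1. Step 2 — apply |x|_p = p^{-v_p(x)} = 5^{-1} = 1/5.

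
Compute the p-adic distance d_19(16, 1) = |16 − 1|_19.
d_19(16, 1) = 1

Step 1 — x − y = 16 − 1 = 15. Step 2 — v_19(15) = 0 (factor: 15 = (19^0 · 15); the sign does not affect v_p). Step 3 — |x − y|_19 = 19^{0} = 1.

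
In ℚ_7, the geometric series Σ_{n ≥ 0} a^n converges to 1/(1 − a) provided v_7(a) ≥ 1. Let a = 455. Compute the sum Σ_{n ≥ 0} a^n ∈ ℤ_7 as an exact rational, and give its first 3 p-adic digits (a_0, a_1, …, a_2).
Σ a^n = 1/(1 − a) = -1/454;  first 3 digits = (1, 2, 6)

v_7(a) = 1 ≥ 1, so the series converges in ℤ_7 to 1/(1 − a) = 1/(1 − 455) = -1/454. Expand this rational in ℤ_7: compute digits iteratively via d_i = x_i mod 7, x_{i+1} = (x_i − d_i)/7. The first 3 digits are (1, 2, 6).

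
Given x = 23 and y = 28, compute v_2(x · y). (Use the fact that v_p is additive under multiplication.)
v_2(644) = 2

v_p(x) = 0 (factor: 23 = 2^0 · 23); v_p(y) = 2 (factor: 28 = 2^2 · 7). Additivity: v_p(xy) = v_p(x) + v_p(y) = 0 + 2 = 2. (Direct check: xy = 644 = 2^2 · (161).)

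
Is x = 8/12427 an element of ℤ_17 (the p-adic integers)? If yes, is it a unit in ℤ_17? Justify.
x ∉ ℤ_17 (v_17(x) = -2 < 0)

ℤ_17 = {x ∈ ℚ_17 : v_17(x) ≥ 0} and ℤ_17^× = {x ∈ ℤ_17 : v_17(x) = 0}. Here v_17(8/12427) = v_17(num) − v_17(den) = -2; compare against these criteria.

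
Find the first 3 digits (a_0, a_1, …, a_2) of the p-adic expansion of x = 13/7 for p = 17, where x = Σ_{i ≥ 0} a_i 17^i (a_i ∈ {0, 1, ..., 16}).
(a_0, …, a_2) = (14, 9, 14)

v_17(13/7) = 0 (numerator and denominator both coprime to 17), so x ∈ ℤ_17^×. Compute digits iteratively via a_i = x_i mod 17, x_{i+1} = (x_i − a_i)/17, with x_0 = x:
  x_0 = 13/7;  a_0 = 14;  x_1 = (x_0 − 14)/17 = -5/7
  x_1 = -5/7;  a_1 = 9;  x_2 = (x_1 − 9)/17 = -4/7
  x_2 = -4/7;  a_2 = 14;  x_3 = (x_2 − 14)/17 = -6/7
Digits: (14, 9, 14).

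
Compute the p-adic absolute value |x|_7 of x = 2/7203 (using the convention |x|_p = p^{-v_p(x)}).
|2/7203|_7 = 2401

Step 1 — compute v_7(x) by factoring powers of 7 out of the numerator and denominator: v_7(2/7203) = -4. Step 2 — apply |x|_p = p^{-v_p(x)} = 7^{4} = 2401.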